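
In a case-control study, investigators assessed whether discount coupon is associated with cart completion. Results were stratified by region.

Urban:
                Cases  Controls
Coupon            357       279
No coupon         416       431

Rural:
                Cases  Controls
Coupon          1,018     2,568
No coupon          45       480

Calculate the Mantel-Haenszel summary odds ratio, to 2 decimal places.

2.09

OR_MH = Σ(aᵢdᵢ/nᵢ) / Σ(bᵢcᵢ/nᵢ), where nᵢ is the stratum total.
Stratum 1 (Urban): n = 1483; a·d/n = 357·431/1483 = 103.7539; b·c/n = 279·416/1483 = 78.2630
Stratum 2 (Rural): n = 4111; a·d/n = 1018·480/4111 = 118.8616; b·c/n = 2568·45/4111 = 28.1099
OR_MH = (103.7539 + 118.8616) / (78.2630 + 28.1099) = 222.6155 / 106.3729 = 2.09278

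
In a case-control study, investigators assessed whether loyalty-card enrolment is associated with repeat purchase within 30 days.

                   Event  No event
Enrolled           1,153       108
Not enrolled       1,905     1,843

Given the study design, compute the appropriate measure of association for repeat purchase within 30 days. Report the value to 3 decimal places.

Cells: a = 1153, b = 108, c = 1905, d = 1843.
This is a case-control study: participants were sampled on outcome status, so risks in the source population cannot be estimated directly — relative risk is not valid here. The odds ratio is the appropriate measure.
OR = (a·d)/(b·c) = (1153 × 1843) / (108 × 1905) = 2124979 / 205740 = 10.32847

10.328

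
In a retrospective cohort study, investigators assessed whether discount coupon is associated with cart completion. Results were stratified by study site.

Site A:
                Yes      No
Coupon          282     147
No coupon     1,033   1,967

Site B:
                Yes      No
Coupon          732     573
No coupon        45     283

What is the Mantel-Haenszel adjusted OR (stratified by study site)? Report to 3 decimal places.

4.804

OR_MH = Σ(aᵢdᵢ/nᵢ) / Σ(bᵢcᵢ/nᵢ), where nᵢ is the stratum total.
Stratum 1 (Site A): n = 3429; a·d/n = 282·1967/3429 = 161.7655; b·c/n = 147·1033/3429 = 44.2843
Stratum 2 (Site B): n = 1633; a·d/n = 732·283/1633 = 126.8561; b·c/n = 573·45/1633 = 15.7900
OR_MH = (161.7655 + 126.8561) / (44.2843 + 15.7900) = 288.6216 / 60.0743 = 4.80441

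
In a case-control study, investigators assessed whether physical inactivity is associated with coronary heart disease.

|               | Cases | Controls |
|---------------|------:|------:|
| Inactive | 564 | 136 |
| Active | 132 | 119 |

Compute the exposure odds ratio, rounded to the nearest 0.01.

3.74

Cells: a = 564, b = 136, c = 132, d = 119.
OR = (a·d)/(b·c) = (564 × 119) / (136 × 132) = 67116 / 17952 = 3.73864
The odds of coronary heart disease are about 3.74 times as high in the inactive group.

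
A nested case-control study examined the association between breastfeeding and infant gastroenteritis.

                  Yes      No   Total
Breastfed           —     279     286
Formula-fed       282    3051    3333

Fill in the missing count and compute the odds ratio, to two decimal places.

0.27

The missing cell is in the exposed row: 286 − 279 = 7.
So a = 7, b = 279, c = 282, d = 3051.
OR = (a·d)/(b·c) = (7 × 3051) / (279 × 282) = 21357 / 78678 = 0.27145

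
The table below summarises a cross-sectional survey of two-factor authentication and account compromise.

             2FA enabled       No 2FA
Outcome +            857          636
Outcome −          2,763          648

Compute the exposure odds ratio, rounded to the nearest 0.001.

Reading the table with exposure as columns: a = 857 (2FA enabled, case), b = 2763 (2FA enabled, non-case), c = 636 (No 2FA, case), d = 648.
OR = (a·d)/(b·c) = (857 × 648) / (2763 × 636) = 555336 / 1757268 = 0.31602
Exposure is associated with lower odds of account compromise (OR = 0.32 < 1).

0.316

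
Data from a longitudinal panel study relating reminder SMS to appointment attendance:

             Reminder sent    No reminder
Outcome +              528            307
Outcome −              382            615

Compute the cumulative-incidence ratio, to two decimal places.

1.74

Reading the table with exposure as columns: a = 528 (Reminder sent, case), b = 382 (Reminder sent, non-case), c = 307 (No reminder, case), d = 615.
Risk in exposed = 528/910 = 0.58022; risk in unexposed = 307/922 = 0.33297.
RR = 0.58022 / 0.33297 = 1.74255
The risk among the exposed is 1.74 times that among the unexposed.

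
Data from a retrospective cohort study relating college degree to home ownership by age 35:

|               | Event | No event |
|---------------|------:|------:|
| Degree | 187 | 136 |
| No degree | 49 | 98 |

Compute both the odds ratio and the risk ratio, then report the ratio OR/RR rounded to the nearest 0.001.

Cells: a = 187, b = 136, c = 49, d = 98.
OR = (187·98)/(136·49) = 18326/6664 = 2.75000
Risk in exposed = 187/323 = 0.57895; risk in unexposed = 49/147 = 0.33333; RR = 1.73684
OR/RR = 2.75000 / 1.73684 = 1.58333
The outcome is not rare, so the OR lies further from 1 than the RR.

1.583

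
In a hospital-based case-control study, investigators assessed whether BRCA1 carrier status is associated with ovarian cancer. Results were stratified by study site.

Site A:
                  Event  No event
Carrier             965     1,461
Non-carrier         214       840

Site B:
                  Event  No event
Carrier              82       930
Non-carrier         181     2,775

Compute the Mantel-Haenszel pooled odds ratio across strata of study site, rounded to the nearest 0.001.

OR_MH = Σ(aᵢdᵢ/nᵢ) / Σ(bᵢcᵢ/nᵢ), where nᵢ is the stratum total.
Stratum 1 (Site A): n = 3480; a·d/n = 965·840/3480 = 232.9310; b·c/n = 1461·214/3480 = 89.8431
Stratum 2 (Site B): n = 3968; a·d/n = 82·2775/3968 = 57.3463; b·c/n = 930·181/3968 = 42.4219
OR_MH = (232.9310 + 57.3463) / (89.8431 + 42.4219) = 290.2773 / 132.2650 = 2.19466

2.195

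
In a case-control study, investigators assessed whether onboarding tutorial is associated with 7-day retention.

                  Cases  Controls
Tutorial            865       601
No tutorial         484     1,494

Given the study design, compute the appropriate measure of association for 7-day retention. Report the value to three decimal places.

4.443

Cells: a = 865, b = 601, c = 484, d = 1494.
This is a case-control study: participants were sampled on outcome status, so risks in the source population cannot be estimated directly — relative risk is not valid here. The odds ratio is the appropriate measure.
OR = (a·d)/(b·c) = (865 × 1494) / (601 × 484) = 1292310 / 290884 = 4.44270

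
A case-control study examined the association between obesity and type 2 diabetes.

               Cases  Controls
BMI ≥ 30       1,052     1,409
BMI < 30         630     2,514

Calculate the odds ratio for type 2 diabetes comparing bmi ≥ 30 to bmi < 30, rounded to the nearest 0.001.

2.979

Cells: a = 1052, b = 1409, c = 630, d = 2514.
OR = (a·d)/(b·c) = (1052 × 2514) / (1409 × 630) = 2644728 / 887670 = 2.97940
The odds of type 2 diabetes are about 2.98 times as high in the bmi ≥ 30 group.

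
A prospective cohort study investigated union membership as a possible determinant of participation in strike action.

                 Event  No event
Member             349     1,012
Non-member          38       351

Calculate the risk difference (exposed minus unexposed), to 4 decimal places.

Cells: a = 349, b = 1012, c = 38, d = 351.
Risk in exposed = 349/1361 = 0.256429; risk in unexposed = 38/389 = 0.097686.
Risk difference = 0.256429 − 0.097686 = 0.158743

0.1587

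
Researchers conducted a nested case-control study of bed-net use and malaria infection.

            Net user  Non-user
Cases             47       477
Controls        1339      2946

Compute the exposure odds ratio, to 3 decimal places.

Reading the table with exposure as columns: a = 47 (Net user, case), b = 1339 (Net user, non-case), c = 477 (Non-user, case), d = 2946.
OR = (a·d)/(b·c) = (47 × 2946) / (1339 × 477) = 138462 / 638703 = 0.21679
Exposure is associated with lower odds of malaria infection (OR = 0.22 < 1).

0.217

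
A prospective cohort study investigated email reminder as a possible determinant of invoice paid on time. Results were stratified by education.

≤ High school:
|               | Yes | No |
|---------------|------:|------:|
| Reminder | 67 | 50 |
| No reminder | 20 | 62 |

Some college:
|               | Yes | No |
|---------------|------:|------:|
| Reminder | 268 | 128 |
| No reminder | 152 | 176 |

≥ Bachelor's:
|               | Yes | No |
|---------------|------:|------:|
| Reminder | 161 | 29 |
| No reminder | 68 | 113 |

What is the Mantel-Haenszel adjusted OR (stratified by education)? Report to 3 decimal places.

OR_MH = Σ(aᵢdᵢ/nᵢ) / Σ(bᵢcᵢ/nᵢ), where nᵢ is the stratum total.
Stratum 1 (≤ High school): n = 199; a·d/n = 67·62/199 = 20.8744; b·c/n = 50·20/199 = 5.0251
Stratum 2 (Some college): n = 724; a·d/n = 268·176/724 = 65.1492; b·c/n = 128·152/724 = 26.8729
Stratum 3 (≥ Bachelor's): n = 371; a·d/n = 161·113/371 = 49.0377; b·c/n = 29·68/371 = 5.3154
OR_MH = (20.8744 + 65.1492 + 49.0377) / (5.0251 + 26.8729 + 5.3154) = 135.0613 / 37.2134 = 3.62937

3.629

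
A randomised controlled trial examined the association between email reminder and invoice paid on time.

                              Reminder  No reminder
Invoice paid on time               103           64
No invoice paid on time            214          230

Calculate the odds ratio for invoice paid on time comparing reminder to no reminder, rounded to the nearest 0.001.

Reading the table with exposure as columns: a = 103 (Reminder, case), b = 214 (Reminder, non-case), c = 64 (No reminder, case), d = 230.
OR = (a·d)/(b·c) = (103 × 230) / (214 × 64) = 23690 / 13696 = 1.72970
The odds of invoice paid on time are about 1.73 times as high in the reminder group.

1.730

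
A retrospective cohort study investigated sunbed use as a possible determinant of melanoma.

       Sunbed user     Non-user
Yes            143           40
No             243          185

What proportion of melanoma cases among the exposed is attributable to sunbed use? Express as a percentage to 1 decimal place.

Reading the table with exposure as columns: a = 143 (Sunbed user, case), b = 243 (Sunbed user, non-case), c = 40 (Non-user, case), d = 185.
Risk in exposed = 143/386 = 0.37047; risk in unexposed = 40/225 = 0.17778.
RR = 0.37047/0.17778 = 2.08387
AR% = (RR − 1)/RR × 100 = (2.08387 − 1)/2.08387 × 100 = 52.0124%

52.0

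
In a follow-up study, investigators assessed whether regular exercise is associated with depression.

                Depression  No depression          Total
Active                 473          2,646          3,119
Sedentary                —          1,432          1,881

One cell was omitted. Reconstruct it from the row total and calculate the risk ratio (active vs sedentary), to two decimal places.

0.64

The missing cell is in the unexposed row: 1881 − 1432 = 449.
So a = 473, b = 2646, c = 449, d = 1432.
RR = [a/(a+b)] / [c/(c+d)] = (473/3119) / (449/1881) = 0.15165/0.23870 = 0.63531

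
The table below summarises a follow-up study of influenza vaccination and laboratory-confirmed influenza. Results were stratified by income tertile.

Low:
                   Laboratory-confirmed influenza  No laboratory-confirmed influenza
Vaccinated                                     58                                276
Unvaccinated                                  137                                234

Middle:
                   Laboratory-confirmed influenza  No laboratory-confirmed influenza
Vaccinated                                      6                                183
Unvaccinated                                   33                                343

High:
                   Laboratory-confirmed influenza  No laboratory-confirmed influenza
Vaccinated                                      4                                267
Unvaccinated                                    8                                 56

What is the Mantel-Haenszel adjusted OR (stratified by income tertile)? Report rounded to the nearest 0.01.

OR_MH = Σ(aᵢdᵢ/nᵢ) / Σ(bᵢcᵢ/nᵢ), where nᵢ is the stratum total.
Stratum 1 (Low): n = 705; a·d/n = 58·234/705 = 19.2511; b·c/n = 276·137/705 = 53.6340
Stratum 2 (Middle): n = 565; a·d/n = 6·343/565 = 3.6425; b·c/n = 183·33/565 = 10.6885
Stratum 3 (High): n = 335; a·d/n = 4·56/335 = 0.6687; b·c/n = 267·8/335 = 6.3761
OR_MH = (19.2511 + 3.6425 + 0.6687) / (53.6340 + 10.6885 + 6.3761) = 23.5622 / 70.6987 = 0.33328

0.33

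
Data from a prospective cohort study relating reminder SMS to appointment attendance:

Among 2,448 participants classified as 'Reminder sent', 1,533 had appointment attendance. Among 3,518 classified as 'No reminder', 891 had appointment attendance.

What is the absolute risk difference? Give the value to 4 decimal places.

0.3730

From the description: a = 1533, b = 915, c = 891, d = 2627.
Risk in exposed = 1533/2448 = 0.626225; risk in unexposed = 891/3518 = 0.253269.
Risk difference = 0.626225 − 0.253269 = 0.372957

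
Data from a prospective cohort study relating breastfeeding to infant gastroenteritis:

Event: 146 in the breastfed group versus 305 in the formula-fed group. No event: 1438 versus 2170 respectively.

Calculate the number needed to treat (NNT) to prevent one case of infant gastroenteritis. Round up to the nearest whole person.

33

Risk in treated group = 146/1584 = 0.09217; risk in control = 305/2475 = 0.12323.
Absolute risk reduction = 0.12323 − 0.09217 = 0.03106
NNT = 1 / ARR = 1 / 0.03106 = 32.195 → round up → 33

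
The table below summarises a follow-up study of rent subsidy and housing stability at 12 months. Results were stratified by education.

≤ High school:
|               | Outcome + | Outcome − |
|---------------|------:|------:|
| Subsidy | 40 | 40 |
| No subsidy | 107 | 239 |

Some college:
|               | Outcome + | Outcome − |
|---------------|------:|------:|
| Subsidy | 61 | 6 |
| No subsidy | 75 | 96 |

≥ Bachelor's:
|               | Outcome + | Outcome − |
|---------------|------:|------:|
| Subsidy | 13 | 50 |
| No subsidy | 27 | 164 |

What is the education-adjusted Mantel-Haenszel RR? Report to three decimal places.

RR_MH = Σ(aᵢ·n₀ᵢ/nᵢ) / Σ(cᵢ·n₁ᵢ/nᵢ), with n₁ᵢ = aᵢ+bᵢ (exposed), n₀ᵢ = cᵢ+dᵢ (unexposed), nᵢ = n₁ᵢ+n₀ᵢ.
Stratum 1 (≤ High school): n₁ = 80, n₀ = 346, n = 426; a·n₀/n = 40·346/426 = 32.4883; c·n₁/n = 107·80/426 = 20.0939
Stratum 2 (Some college): n₁ = 67, n₀ = 171, n = 238; a·n₀/n = 61·171/238 = 43.8277; c·n₁/n = 75·67/238 = 21.1134
Stratum 3 (≥ Bachelor's): n₁ = 63, n₀ = 191, n = 254; a·n₀/n = 13·191/254 = 9.7756; c·n₁/n = 27·63/254 = 6.6969
RR_MH = (32.4883 + 43.8277 + 9.7756) / (20.0939 + 21.1134 + 6.6969) = 86.0916 / 47.9042 = 1.79716

1.797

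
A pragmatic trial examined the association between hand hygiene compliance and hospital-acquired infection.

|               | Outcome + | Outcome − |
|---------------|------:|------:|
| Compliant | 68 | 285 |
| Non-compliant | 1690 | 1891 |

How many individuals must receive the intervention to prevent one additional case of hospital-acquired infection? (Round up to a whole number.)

4

Risk in treated group = 68/353 = 0.19263; risk in control = 1690/3581 = 0.47194.
Absolute risk reduction = 0.47194 − 0.19263 = 0.27930
NNT = 1 / ARR = 1 / 0.27930 = 3.580 → round up → 4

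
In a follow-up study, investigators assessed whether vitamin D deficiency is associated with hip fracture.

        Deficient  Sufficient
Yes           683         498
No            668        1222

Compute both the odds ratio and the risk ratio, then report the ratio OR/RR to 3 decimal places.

1.437

Reading the table with exposure as columns: a = 683 (Deficient, case), b = 668 (Deficient, non-case), c = 498 (Sufficient, case), d = 1222.
OR = (683·1222)/(668·498) = 834626/332664 = 2.50892
Risk in exposed = 683/1351 = 0.50555; risk in unexposed = 498/1720 = 0.28953; RR = 1.74608
OR/RR = 2.50892 / 1.74608 = 1.43688
The outcome is not rare, so the OR lies further from 1 than the RR.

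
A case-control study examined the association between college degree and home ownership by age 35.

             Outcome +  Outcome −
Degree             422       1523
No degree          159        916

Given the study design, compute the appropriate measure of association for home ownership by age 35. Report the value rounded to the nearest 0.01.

1.60

Cells: a = 422, b = 1523, c = 159, d = 916.
This is a case-control study: participants were sampled on outcome status, so risks in the source population cannot be estimated directly — relative risk is not valid here. The odds ratio is the appropriate measure.
OR = (a·d)/(b·c) = (422 × 916) / (1523 × 159) = 386552 / 242157 = 1.59629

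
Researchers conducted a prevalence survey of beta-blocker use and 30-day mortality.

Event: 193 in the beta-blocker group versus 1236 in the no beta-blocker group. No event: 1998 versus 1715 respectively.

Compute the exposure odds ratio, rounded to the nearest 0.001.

From the description: a = 193, b = 1998, c = 1236, d = 1715.
OR = (a·d)/(b·c) = (193 × 1715) / (1998 × 1236) = 330995 / 2469528 = 0.13403
Exposure is associated with lower odds of 30-day mortality (OR = 0.13 < 1).

0.134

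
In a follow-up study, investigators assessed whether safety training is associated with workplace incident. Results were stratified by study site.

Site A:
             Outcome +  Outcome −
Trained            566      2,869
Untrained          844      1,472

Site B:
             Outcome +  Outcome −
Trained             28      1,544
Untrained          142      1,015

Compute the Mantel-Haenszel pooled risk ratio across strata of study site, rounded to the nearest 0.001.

RR_MH = Σ(aᵢ·n₀ᵢ/nᵢ) / Σ(cᵢ·n₁ᵢ/nᵢ), with n₁ᵢ = aᵢ+bᵢ (exposed), n₀ᵢ = cᵢ+dᵢ (unexposed), nᵢ = n₁ᵢ+n₀ᵢ.
Stratum 1 (Site A): n₁ = 3435, n₀ = 2316, n = 5751; a·n₀/n = 566·2316/5751 = 227.9353; c·n₁/n = 844·3435/5751 = 504.1106
Stratum 2 (Site B): n₁ = 1572, n₀ = 1157, n = 2729; a·n₀/n = 28·1157/2729 = 11.8710; c·n₁/n = 142·1572/2729 = 81.7970
RR_MH = (227.9353 + 11.8710) / (504.1106 + 81.7970) = 239.8063 / 585.9076 = 0.40929

0.409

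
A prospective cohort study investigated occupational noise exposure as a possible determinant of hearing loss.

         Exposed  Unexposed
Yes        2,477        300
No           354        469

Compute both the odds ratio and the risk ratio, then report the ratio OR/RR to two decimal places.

4.88

Reading the table with exposure as columns: a = 2477 (Exposed, case), b = 354 (Exposed, non-case), c = 300 (Unexposed, case), d = 469.
OR = (2477·469)/(354·300) = 1161713/106200 = 10.93892
Risk in exposed = 2477/2831 = 0.87496; risk in unexposed = 300/769 = 0.39012; RR = 2.24280
OR/RR = 10.93892 / 2.24280 = 4.87734
The outcome is not rare, so the OR lies further from 1 than the RR.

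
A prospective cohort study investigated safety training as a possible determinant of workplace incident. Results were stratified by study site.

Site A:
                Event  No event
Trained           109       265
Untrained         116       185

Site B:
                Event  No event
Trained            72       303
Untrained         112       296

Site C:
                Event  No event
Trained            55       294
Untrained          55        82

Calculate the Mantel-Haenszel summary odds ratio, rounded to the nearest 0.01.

OR_MH = Σ(aᵢdᵢ/nᵢ) / Σ(bᵢcᵢ/nᵢ), where nᵢ is the stratum total.
Stratum 1 (Site A): n = 675; a·d/n = 109·185/675 = 29.8741; b·c/n = 265·116/675 = 45.5407
Stratum 2 (Site B): n = 783; a·d/n = 72·296/783 = 27.2184; b·c/n = 303·112/783 = 43.3410
Stratum 3 (Site C): n = 486; a·d/n = 55·82/486 = 9.2798; b·c/n = 294·55/486 = 33.2716
OR_MH = (29.8741 + 27.2184 + 9.2798) / (45.5407 + 43.3410 + 33.2716) = 66.3723 / 122.1533 = 0.54335

0.54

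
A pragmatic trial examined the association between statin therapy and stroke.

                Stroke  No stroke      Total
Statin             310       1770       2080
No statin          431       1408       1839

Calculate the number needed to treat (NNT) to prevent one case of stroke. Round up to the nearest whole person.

Risk in treated group = 310/2080 = 0.14904; risk in control = 431/1839 = 0.23437.
Absolute risk reduction = 0.23437 − 0.14904 = 0.08533
NNT = 1 / ARR = 1 / 0.08533 = 11.719 → round up → 12

12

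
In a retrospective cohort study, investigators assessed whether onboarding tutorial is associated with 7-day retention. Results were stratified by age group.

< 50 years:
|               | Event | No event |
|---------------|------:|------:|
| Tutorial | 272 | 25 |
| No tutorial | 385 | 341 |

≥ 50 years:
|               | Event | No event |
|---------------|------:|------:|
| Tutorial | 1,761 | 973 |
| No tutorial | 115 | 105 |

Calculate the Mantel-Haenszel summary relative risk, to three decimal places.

RR_MH = Σ(aᵢ·n₀ᵢ/nᵢ) / Σ(cᵢ·n₁ᵢ/nᵢ), with n₁ᵢ = aᵢ+bᵢ (exposed), n₀ᵢ = cᵢ+dᵢ (unexposed), nᵢ = n₁ᵢ+n₀ᵢ.
Stratum 1 (< 50 years): n₁ = 297, n₀ = 726, n = 1023; a·n₀/n = 272·726/1023 = 193.0323; c·n₁/n = 385·297/1023 = 111.7742
Stratum 2 (≥ 50 years): n₁ = 2734, n₀ = 220, n = 2954; a·n₀/n = 1761·220/2954 = 131.1510; c·n₁/n = 115·2734/2954 = 106.4353
RR_MH = (193.0323 + 131.1510) / (111.7742 + 106.4353) = 324.1832 / 218.2095 = 1.48565

1.486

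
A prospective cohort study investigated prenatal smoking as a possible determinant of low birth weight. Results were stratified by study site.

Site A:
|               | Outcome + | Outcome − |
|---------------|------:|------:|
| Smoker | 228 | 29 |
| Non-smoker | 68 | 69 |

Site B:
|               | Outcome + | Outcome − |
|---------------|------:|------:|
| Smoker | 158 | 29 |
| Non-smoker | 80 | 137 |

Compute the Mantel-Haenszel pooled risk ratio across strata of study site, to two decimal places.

RR_MH = Σ(aᵢ·n₀ᵢ/nᵢ) / Σ(cᵢ·n₁ᵢ/nᵢ), with n₁ᵢ = aᵢ+bᵢ (exposed), n₀ᵢ = cᵢ+dᵢ (unexposed), nᵢ = n₁ᵢ+n₀ᵢ.
Stratum 1 (Site A): n₁ = 257, n₀ = 137, n = 394; a·n₀/n = 228·137/394 = 79.2792; c·n₁/n = 68·257/394 = 44.3553
Stratum 2 (Site B): n₁ = 187, n₀ = 217, n = 404; a·n₀/n = 158·217/404 = 84.8663; c·n₁/n = 80·187/404 = 37.0297
RR_MH = (79.2792 + 84.8663) / (44.3553 + 37.0297) = 164.1455 / 81.3850 = 2.01690

2.02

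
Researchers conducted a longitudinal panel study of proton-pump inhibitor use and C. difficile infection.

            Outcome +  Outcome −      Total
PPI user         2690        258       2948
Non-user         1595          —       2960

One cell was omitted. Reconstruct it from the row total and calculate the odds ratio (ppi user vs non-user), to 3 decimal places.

The missing cell is in the unexposed row: 2960 − 1595 = 1365.
So a = 2690, b = 258, c = 1595, d = 1365.
OR = (a·d)/(b·c) = (2690 × 1365) / (258 × 1595) = 3671850 / 411510 = 8.92287

8.923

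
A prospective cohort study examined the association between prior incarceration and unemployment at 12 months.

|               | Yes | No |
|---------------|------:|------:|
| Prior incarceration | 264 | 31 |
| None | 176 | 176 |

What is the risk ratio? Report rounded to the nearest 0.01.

1.79

Cells: a = 264, b = 31, c = 176, d = 176.
Risk in exposed = 264/295 = 0.89492; risk in unexposed = 176/352 = 0.50000.
RR = 0.89492 / 0.50000 = 1.78983
The risk among the exposed is 1.79 times that among the unexposed.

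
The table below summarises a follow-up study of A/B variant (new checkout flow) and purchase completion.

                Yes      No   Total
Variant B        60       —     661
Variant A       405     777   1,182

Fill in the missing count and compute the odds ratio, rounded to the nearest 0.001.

0.192

The missing cell is in the exposed row: 661 − 60 = 601.
So a = 60, b = 601, c = 405, d = 777.
OR = (a·d)/(b·c) = (60 × 777) / (601 × 405) = 46620 / 243405 = 0.19153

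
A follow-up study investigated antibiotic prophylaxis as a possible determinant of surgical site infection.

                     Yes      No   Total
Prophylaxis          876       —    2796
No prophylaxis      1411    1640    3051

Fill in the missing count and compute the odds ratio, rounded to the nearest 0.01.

0.53

The missing cell is in the exposed row: 2796 − 876 = 1920.
So a = 876, b = 1920, c = 1411, d = 1640.
OR = (a·d)/(b·c) = (876 × 1640) / (1920 × 1411) = 1436640 / 2709120 = 0.53030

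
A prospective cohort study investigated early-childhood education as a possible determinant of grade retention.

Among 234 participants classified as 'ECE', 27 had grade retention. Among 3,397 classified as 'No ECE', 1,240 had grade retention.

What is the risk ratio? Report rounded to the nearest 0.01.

0.32

From the description: a = 27, b = 207, c = 1240, d = 2157.
Risk in exposed = 27/234 = 0.11538; risk in unexposed = 1240/3397 = 0.36503.
RR = 0.11538 / 0.36503 = 0.31610
The risk is 68% lower among the exposed than among the unexposed.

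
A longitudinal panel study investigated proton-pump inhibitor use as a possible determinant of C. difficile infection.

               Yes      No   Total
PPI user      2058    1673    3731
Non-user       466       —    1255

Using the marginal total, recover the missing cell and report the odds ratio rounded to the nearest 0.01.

2.08

The missing cell is in the unexposed row: 1255 − 466 = 789.
So a = 2058, b = 1673, c = 466, d = 789.
OR = (a·d)/(b·c) = (2058 × 789) / (1673 × 466) = 1623762 / 779618 = 2.08277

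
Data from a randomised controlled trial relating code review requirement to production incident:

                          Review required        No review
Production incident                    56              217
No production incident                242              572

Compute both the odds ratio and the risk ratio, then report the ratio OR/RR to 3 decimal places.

Reading the table with exposure as columns: a = 56 (Review required, case), b = 242 (Review required, non-case), c = 217 (No review, case), d = 572.
OR = (56·572)/(242·217) = 32032/52514 = 0.60997
Risk in exposed = 56/298 = 0.18792; risk in unexposed = 217/789 = 0.27503; RR = 0.68326
OR/RR = 0.60997 / 0.68326 = 0.89273
The outcome is not rare, so the OR lies further from 1 than the RR.

0.893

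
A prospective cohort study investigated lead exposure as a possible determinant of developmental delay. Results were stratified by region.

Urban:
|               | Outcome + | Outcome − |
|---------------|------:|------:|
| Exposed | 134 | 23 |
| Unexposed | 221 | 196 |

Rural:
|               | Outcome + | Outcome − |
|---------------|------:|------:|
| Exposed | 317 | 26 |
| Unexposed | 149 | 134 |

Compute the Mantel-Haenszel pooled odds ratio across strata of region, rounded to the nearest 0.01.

OR_MH = Σ(aᵢdᵢ/nᵢ) / Σ(bᵢcᵢ/nᵢ), where nᵢ is the stratum total.
Stratum 1 (Urban): n = 574; a·d/n = 134·196/574 = 45.7561; b·c/n = 23·221/574 = 8.8554
Stratum 2 (Rural): n = 626; a·d/n = 317·134/626 = 67.8562; b·c/n = 26·149/626 = 6.1885
OR_MH = (45.7561 + 67.8562) / (8.8554 + 6.1885) = 113.6123 / 15.0439 = 7.55205

7.55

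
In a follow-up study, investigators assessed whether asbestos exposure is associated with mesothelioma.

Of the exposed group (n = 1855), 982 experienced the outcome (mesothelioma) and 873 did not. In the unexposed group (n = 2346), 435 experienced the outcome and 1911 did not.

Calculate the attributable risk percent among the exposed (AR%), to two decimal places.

From the description: a = 982, b = 873, c = 435, d = 1911.
Risk in exposed = 982/1855 = 0.52938; risk in unexposed = 435/2346 = 0.18542.
RR = 0.52938/0.18542 = 2.85500
AR% = (RR − 1)/RR × 100 = (2.85500 − 1)/2.85500 × 100 = 64.9737%

64.97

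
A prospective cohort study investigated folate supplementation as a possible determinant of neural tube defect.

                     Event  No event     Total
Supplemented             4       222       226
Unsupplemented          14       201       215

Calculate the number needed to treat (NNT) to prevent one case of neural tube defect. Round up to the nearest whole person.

22

Risk in treated group = 4/226 = 0.01770; risk in control = 14/215 = 0.06512.
Absolute risk reduction = 0.06512 − 0.01770 = 0.04742
NNT = 1 / ARR = 1 / 0.04742 = 21.089 → round up → 22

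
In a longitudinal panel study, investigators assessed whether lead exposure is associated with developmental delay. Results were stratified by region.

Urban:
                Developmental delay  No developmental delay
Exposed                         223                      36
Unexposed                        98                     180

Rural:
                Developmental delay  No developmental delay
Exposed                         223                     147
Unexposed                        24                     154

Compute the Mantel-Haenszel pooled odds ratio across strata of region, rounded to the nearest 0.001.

OR_MH = Σ(aᵢdᵢ/nᵢ) / Σ(bᵢcᵢ/nᵢ), where nᵢ is the stratum total.
Stratum 1 (Urban): n = 537; a·d/n = 223·180/537 = 74.7486; b·c/n = 36·98/537 = 6.5698
Stratum 2 (Rural): n = 548; a·d/n = 223·154/548 = 62.6679; b·c/n = 147·24/548 = 6.4380
OR_MH = (74.7486 + 62.6679) / (6.5698 + 6.4380) = 137.4165 / 13.0078 = 10.56417

10.564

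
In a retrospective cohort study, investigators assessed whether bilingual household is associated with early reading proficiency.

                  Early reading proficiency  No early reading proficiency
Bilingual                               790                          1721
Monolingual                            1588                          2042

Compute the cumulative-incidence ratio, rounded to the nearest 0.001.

Cells: a = 790, b = 1721, c = 1588, d = 2042.
Risk in exposed = 790/2511 = 0.31462; risk in unexposed = 1588/3630 = 0.43747.
RR = 0.31462 / 0.43747 = 0.71918
The risk is 28% lower among the exposed than among the unexposed.

0.719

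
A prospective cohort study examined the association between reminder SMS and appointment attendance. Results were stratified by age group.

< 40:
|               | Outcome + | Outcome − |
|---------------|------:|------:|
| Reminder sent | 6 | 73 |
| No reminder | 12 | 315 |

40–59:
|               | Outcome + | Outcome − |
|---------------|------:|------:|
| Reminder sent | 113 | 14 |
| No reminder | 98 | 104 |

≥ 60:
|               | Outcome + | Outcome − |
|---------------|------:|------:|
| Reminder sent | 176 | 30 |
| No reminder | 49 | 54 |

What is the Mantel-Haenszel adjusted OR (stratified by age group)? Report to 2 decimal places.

6.42

OR_MH = Σ(aᵢdᵢ/nᵢ) / Σ(bᵢcᵢ/nᵢ), where nᵢ is the stratum total.
Stratum 1 (< 40): n = 406; a·d/n = 6·315/406 = 4.6552; b·c/n = 73·12/406 = 2.1576
Stratum 2 (40–59): n = 329; a·d/n = 113·104/329 = 35.7204; b·c/n = 14·98/329 = 4.1702
Stratum 3 (≥ 60): n = 309; a·d/n = 176·54/309 = 30.7573; b·c/n = 30·49/309 = 4.7573
OR_MH = (4.6552 + 35.7204 + 30.7573) / (2.1576 + 4.1702 + 4.7573) = 71.1328 / 11.0851 = 6.41696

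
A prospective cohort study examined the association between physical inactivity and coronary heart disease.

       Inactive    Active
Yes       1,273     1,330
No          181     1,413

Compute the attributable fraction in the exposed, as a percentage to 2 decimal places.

Reading the table with exposure as columns: a = 1273 (Inactive, case), b = 181 (Inactive, non-case), c = 1330 (Active, case), d = 1413.
Risk in exposed = 1273/1454 = 0.87552; risk in unexposed = 1330/2743 = 0.48487.
RR = 0.87552/0.48487 = 1.80567
AR% = (RR − 1)/RR × 100 = (1.80567 − 1)/1.80567 × 100 = 44.6189%

44.62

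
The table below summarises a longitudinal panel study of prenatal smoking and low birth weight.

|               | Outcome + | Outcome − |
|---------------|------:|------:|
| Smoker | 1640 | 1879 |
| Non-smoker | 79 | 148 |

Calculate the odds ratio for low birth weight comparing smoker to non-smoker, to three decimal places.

1.635

Cells: a = 1640, b = 1879, c = 79, d = 148.
OR = (a·d)/(b·c) = (1640 × 148) / (1879 × 79) = 242720 / 148441 = 1.63513
The odds of low birth weight are about 1.64 times as high in the smoker group.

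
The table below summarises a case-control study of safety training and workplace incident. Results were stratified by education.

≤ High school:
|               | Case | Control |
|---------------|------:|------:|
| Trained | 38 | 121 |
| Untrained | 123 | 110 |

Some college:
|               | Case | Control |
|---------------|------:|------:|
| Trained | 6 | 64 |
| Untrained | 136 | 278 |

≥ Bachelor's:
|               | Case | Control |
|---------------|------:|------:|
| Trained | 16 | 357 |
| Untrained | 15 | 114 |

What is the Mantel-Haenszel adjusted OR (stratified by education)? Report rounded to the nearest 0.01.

0.27

OR_MH = Σ(aᵢdᵢ/nᵢ) / Σ(bᵢcᵢ/nᵢ), where nᵢ is the stratum total.
Stratum 1 (≤ High school): n = 392; a·d/n = 38·110/392 = 10.6633; b·c/n = 121·123/392 = 37.9668
Stratum 2 (Some college): n = 484; a·d/n = 6·278/484 = 3.4463; b·c/n = 64·136/484 = 17.9835
Stratum 3 (≥ Bachelor's): n = 502; a·d/n = 16·114/502 = 3.6335; b·c/n = 357·15/502 = 10.6673
OR_MH = (10.6633 + 3.4463 + 3.6335) / (37.9668 + 17.9835 + 10.6673) = 17.7430 / 66.6176 = 0.26634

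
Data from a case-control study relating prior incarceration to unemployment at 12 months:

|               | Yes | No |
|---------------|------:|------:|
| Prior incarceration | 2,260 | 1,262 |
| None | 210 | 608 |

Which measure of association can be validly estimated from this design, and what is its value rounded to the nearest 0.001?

Cells: a = 2260, b = 1262, c = 210, d = 608.
This is a case-control study: participants were sampled on outcome status, so risks in the source population cannot be estimated directly — relative risk is not valid here. The odds ratio is the appropriate measure.
OR = (a·d)/(b·c) = (2260 × 608) / (1262 × 210) = 1374080 / 265020 = 5.18482

5.185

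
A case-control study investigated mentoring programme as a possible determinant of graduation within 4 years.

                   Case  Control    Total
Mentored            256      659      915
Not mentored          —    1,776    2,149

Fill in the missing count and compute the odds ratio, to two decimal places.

1.85

The missing cell is in the unexposed row: 2149 − 1776 = 373.
So a = 256, b = 659, c = 373, d = 1776.
OR = (a·d)/(b·c) = (256 × 1776) / (659 × 373) = 454656 / 245807 = 1.84965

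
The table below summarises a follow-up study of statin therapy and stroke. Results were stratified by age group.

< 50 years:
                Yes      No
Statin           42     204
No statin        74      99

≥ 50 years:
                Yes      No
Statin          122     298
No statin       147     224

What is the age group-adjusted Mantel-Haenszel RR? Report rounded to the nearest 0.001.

RR_MH = Σ(aᵢ·n₀ᵢ/nᵢ) / Σ(cᵢ·n₁ᵢ/nᵢ), with n₁ᵢ = aᵢ+bᵢ (exposed), n₀ᵢ = cᵢ+dᵢ (unexposed), nᵢ = n₁ᵢ+n₀ᵢ.
Stratum 1 (< 50 years): n₁ = 246, n₀ = 173, n = 419; a·n₀/n = 42·173/419 = 17.3413; c·n₁/n = 74·246/419 = 43.4463
Stratum 2 (≥ 50 years): n₁ = 420, n₀ = 371, n = 791; a·n₀/n = 122·371/791 = 57.2212; c·n₁/n = 147·420/791 = 78.0531
RR_MH = (17.3413 + 57.2212) / (43.4463 + 78.0531) = 74.5625 / 121.4994 = 0.61369

0.614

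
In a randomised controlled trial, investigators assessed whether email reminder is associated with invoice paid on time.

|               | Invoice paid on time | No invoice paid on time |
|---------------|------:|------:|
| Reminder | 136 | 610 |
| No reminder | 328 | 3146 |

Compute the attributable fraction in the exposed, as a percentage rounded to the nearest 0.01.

48.21

Cells: a = 136, b = 610, c = 328, d = 3146.
Risk in exposed = 136/746 = 0.18231; risk in unexposed = 328/3474 = 0.09442.
RR = 0.18231/0.09442 = 1.93088
AR% = (RR − 1)/RR × 100 = (1.93088 − 1)/1.93088 × 100 = 48.2102%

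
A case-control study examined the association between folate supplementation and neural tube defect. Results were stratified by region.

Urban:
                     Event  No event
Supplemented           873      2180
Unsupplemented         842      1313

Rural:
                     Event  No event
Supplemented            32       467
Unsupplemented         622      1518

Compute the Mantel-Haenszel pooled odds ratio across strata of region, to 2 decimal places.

0.52

OR_MH = Σ(aᵢdᵢ/nᵢ) / Σ(bᵢcᵢ/nᵢ), where nᵢ is the stratum total.
Stratum 1 (Urban): n = 5208; a·d/n = 873·1313/5208 = 220.0939; b·c/n = 2180·842/5208 = 352.4501
Stratum 2 (Rural): n = 2639; a·d/n = 32·1518/2639 = 18.4070; b·c/n = 467·622/2639 = 110.0697
OR_MH = (220.0939 + 18.4070) / (352.4501 + 110.0697) = 238.5009 / 462.5198 = 0.51566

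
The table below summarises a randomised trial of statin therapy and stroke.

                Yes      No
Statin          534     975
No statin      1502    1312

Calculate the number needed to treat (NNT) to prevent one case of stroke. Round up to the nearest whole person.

6

Risk in treated group = 534/1509 = 0.35388; risk in control = 1502/2814 = 0.53376.
Absolute risk reduction = 0.53376 − 0.35388 = 0.17988
NNT = 1 / ARR = 1 / 0.17988 = 5.559 → round up → 6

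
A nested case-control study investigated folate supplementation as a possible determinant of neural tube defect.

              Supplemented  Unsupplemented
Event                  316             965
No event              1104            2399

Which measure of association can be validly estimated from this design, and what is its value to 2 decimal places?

0.71

Reading the table with exposure as columns: a = 316 (Supplemented, case), b = 1104 (Supplemented, non-case), c = 965 (Unsupplemented, case), d = 2399.
This is a nested case-control study: participants were sampled on outcome status, so risks in the source population cannot be estimated directly — relative risk is not valid here. The odds ratio is the appropriate measure.
OR = (a·d)/(b·c) = (316 × 2399) / (1104 × 965) = 758084 / 1065360 = 0.71158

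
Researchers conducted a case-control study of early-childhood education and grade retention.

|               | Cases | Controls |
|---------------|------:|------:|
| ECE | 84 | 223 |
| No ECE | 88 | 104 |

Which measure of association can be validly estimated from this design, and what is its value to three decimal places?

Cells: a = 84, b = 223, c = 88, d = 104.
This is a case-control study: participants were sampled on outcome status, so risks in the source population cannot be estimated directly — relative risk is not valid here. The odds ratio is the appropriate measure.
OR = (a·d)/(b·c) = (84 × 104) / (223 × 88) = 8736 / 19624 = 0.44517

0.445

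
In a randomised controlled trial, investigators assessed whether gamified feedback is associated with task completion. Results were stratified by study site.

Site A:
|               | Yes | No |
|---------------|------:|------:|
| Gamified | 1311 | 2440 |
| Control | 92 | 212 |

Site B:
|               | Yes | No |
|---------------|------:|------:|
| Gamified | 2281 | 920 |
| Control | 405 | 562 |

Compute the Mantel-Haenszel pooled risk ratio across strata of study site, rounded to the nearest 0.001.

RR_MH = Σ(aᵢ·n₀ᵢ/nᵢ) / Σ(cᵢ·n₁ᵢ/nᵢ), with n₁ᵢ = aᵢ+bᵢ (exposed), n₀ᵢ = cᵢ+dᵢ (unexposed), nᵢ = n₁ᵢ+n₀ᵢ.
Stratum 1 (Site A): n₁ = 3751, n₀ = 304, n = 4055; a·n₀/n = 1311·304/4055 = 98.2846; c·n₁/n = 92·3751/4055 = 85.1028
Stratum 2 (Site B): n₁ = 3201, n₀ = 967, n = 4168; a·n₀/n = 2281·967/4168 = 529.2051; c·n₁/n = 405·3201/4168 = 311.0377
RR_MH = (98.2846 + 529.2051) / (85.1028 + 311.0377) = 627.4897 / 396.1405 = 1.58401

1.584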